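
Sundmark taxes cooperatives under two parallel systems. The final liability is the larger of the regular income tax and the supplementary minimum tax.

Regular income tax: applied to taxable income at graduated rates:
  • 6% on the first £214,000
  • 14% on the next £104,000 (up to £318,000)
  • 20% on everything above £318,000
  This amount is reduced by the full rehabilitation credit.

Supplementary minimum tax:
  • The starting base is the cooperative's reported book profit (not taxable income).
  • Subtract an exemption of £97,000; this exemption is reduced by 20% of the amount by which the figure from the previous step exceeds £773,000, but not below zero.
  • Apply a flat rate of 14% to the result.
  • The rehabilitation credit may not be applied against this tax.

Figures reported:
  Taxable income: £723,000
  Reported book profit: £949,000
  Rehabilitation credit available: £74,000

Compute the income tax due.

£124,208

Regular income tax:
  £214,000 × 6% = £12,840
  £104,000 × 14% = £14,560
  £405,000 × 20% = £81,000
  → £108,400
  Less rehabilitation credit £74,000 → £34,400

Supplementary minimum tax:
  Base (reported book profit): £949,000
  Exemption: £97,000 − 20% × (£949,000 − £773,000) = £97,000 − £35,200 = £61,800
  Base: £949,000 − £61,800 = £887,200
  £887,200 × 14% = £124,208

£124,208 > £34,400, so the supplementary minimum tax is the binding amount.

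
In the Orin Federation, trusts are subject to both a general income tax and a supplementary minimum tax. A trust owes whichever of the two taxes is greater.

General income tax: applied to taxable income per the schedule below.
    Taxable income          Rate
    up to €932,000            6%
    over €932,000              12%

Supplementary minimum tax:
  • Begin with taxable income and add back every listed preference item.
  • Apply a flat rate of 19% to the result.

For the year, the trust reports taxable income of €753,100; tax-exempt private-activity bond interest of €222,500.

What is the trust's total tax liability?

Supplementary minimum tax:
  Adjusted income: €753,100 + €222,500 = €975,600
  €975,600 × 19% = €185,364

General income tax:
  €753,100 × 6% = €45,186

€185,364 > €45,186, so the supplementary minimum tax is the binding amount.

€185,364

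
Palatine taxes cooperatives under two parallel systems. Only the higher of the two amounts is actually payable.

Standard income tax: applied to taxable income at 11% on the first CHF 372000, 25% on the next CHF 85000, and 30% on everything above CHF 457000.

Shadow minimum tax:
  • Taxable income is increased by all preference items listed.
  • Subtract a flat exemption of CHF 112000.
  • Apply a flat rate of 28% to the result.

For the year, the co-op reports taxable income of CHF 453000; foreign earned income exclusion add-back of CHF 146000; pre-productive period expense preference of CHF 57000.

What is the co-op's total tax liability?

Standard income tax:
  CHF 372000 × 11% = CHF 40920
  CHF 81000 × 25% = CHF 20250
  → CHF 61170

Shadow minimum tax:
  Adjusted income: CHF 453000 + CHF 146000 + CHF 57000 = CHF 656000
  Less exemption CHF 112000 → base CHF 544000
  CHF 544000 × 28% = CHF 152320

CHF 152320 > CHF 61170, so the shadow minimum tax is the binding amount.

CHF 152320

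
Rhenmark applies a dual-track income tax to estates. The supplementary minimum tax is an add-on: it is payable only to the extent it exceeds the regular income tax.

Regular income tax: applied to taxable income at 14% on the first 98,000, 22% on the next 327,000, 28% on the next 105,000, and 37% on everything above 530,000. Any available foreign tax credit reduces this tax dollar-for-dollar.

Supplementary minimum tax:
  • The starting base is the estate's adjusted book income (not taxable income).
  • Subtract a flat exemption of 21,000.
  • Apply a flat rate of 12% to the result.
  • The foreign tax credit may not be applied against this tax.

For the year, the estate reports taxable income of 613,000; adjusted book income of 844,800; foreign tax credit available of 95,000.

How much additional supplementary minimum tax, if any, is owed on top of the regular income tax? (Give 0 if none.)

48,086

Regular income tax:
  98,000 × 14% = 13,720
  327,000 × 22% = 71,940
  105,000 × 28% = 29,400
  83,000 × 37% = 30,710
  → 145,770
  Less foreign tax credit 95,000 → 50,770

Supplementary minimum tax:
  Base (adjusted book income): 844,800
  Less exemption 21,000 → base 823,800
  823,800 × 12% = 98,856

Excess of supplementary minimum tax over regular income tax: 98,856 − 50,770 = 48,086.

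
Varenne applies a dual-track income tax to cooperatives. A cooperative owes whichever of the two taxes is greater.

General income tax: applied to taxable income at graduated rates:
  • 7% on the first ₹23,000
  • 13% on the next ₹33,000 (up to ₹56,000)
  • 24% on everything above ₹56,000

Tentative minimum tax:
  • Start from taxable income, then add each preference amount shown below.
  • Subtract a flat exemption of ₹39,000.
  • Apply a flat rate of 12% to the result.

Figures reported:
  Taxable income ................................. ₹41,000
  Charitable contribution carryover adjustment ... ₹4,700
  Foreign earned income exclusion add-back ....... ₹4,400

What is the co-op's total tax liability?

General income tax:
  ₹23,000 × 7% = ₹1,610
  ₹18,000 × 13% = ₹2,340
  → ₹3,950

Tentative minimum tax:
  Adjusted income: ₹41,000 + ₹4,700 + ₹4,400 = ₹50,100
  Less exemption ₹39,000 → base ₹11,100
  ₹11,100 × 12% = ₹1,332

₹3,950 > ₹1,332, so the general income tax governs.

₹3,950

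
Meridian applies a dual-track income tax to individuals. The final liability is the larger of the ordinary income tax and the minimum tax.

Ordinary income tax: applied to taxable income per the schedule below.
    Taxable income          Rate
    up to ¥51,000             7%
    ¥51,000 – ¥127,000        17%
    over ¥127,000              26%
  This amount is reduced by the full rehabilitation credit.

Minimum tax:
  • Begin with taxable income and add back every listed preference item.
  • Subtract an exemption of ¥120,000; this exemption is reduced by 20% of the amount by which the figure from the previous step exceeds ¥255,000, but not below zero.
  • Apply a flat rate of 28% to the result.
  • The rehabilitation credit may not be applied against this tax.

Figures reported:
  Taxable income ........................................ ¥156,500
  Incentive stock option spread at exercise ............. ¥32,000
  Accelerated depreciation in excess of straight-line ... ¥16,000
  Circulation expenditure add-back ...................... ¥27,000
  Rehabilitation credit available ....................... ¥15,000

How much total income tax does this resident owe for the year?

Minimum tax:
  Adjusted income: ¥156,500 + ¥32,000 + ¥16,000 + ¥27,000 = ¥231,500
  Exemption: ¥231,500 ≤ ¥255,000, so full ¥120,000 applies
  Base: ¥231,500 − ¥120,000 = ¥111,500
  ¥111,500 × 28% = ¥31,220

Ordinary income tax:
  ¥51,000 × 7% = ¥3,570
  ¥76,000 × 17% = ¥12,920
  ¥29,500 × 26% = ¥7,670
  → ¥24,160
  Less rehabilitation credit ¥15,000 → ¥9,160

¥31,220 > ¥9,160, so the minimum tax is the binding amount.

¥31,220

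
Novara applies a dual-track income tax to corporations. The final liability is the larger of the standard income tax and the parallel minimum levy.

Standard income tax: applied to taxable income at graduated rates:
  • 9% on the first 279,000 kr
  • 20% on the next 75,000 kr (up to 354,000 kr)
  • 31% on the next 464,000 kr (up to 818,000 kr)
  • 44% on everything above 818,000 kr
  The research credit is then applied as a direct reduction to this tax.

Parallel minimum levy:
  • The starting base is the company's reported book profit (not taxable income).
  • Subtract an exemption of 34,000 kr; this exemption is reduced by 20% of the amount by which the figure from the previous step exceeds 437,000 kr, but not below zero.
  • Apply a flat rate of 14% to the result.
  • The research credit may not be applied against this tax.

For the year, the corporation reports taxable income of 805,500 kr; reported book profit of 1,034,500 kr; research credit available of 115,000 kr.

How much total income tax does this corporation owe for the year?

144,830 kr

Standard income tax:
  279,000 kr × 9% = 25,110 kr
  75,000 kr × 20% = 15,000 kr
  451,500 kr × 31% = 139,965 kr
  → 180,075 kr
  Less research credit 115,000 kr → 65,075 kr

Parallel minimum levy:
  Base (reported book profit): 1,034,500 kr
  Exemption: 20% × (1,034,500 kr − 437,000 kr) = 119,500 kr ≥ 34,000 kr, so the exemption is fully phased out
  Base: 1,034,500 kr − 0 kr = 1,034,500 kr
  1,034,500 kr × 14% = 144,830 kr

144,830 kr > 65,075 kr, so the parallel minimum levy is the binding amount.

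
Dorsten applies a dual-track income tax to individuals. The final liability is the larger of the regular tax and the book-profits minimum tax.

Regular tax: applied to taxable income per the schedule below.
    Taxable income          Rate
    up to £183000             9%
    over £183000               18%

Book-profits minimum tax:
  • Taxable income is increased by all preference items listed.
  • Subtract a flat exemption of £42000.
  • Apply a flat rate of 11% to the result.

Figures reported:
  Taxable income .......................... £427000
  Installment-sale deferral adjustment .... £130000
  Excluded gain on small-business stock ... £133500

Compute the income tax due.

£71335

Book-profits minimum tax:
  Adjusted income: £427000 + £130000 + £133500 = £690500
  Less exemption £42000 → base £648500
  £648500 × 11% = £71335

Regular tax:
  £183000 × 9% = £16470
  £244000 × 18% = £43920
  → £60390

£71335 > £60390, so the book-profits minimum tax is the binding amount.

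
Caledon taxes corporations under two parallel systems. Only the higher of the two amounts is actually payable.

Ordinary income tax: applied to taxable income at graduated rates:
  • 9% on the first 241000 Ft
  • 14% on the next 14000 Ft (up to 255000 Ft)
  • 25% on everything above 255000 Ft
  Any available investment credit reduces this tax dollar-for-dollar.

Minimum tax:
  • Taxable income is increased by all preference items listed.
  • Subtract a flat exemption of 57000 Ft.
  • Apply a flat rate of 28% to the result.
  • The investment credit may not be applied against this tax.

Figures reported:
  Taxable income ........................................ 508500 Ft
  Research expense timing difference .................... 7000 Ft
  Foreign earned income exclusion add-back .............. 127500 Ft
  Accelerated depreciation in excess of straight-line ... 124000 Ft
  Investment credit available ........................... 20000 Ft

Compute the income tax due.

198800 Ft

Ordinary income tax:
  241000 Ft × 9% = 21690 Ft
  14000 Ft × 14% = 1960 Ft
  253500 Ft × 25% = 63375 Ft
  → 87025 Ft
  Less investment credit 20000 Ft → 67025 Ft

Minimum tax:
  Adjusted income: 508500 Ft + 7000 Ft + 127500 Ft + 124000 Ft = 767000 Ft
  Less exemption 57000 Ft → base 710000 Ft
  710000 Ft × 28% = 198800 Ft

198800 Ft > 67025 Ft, so the minimum tax is the binding amount.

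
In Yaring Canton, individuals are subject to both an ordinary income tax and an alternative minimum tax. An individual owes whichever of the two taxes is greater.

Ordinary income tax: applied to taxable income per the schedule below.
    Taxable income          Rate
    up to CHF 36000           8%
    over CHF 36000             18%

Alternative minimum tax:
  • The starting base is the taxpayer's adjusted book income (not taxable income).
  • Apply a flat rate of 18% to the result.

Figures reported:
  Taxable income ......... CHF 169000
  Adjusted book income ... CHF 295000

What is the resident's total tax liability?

CHF 53100

Ordinary income tax:
  CHF 36000 × 8% = CHF 2880
  CHF 133000 × 18% = CHF 23940
  → CHF 26820

Alternative minimum tax:
  Base (adjusted book income): CHF 295000
  CHF 295000 × 18% = CHF 53100

CHF 53100 > CHF 26820, so the alternative minimum tax is the binding amount.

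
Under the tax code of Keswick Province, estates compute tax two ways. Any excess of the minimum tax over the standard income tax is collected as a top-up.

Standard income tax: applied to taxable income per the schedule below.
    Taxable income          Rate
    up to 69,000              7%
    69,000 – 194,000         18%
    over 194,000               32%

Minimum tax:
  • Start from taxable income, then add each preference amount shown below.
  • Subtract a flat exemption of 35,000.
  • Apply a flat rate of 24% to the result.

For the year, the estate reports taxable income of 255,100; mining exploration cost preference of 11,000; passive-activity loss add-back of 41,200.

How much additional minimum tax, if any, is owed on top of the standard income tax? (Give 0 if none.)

18,470

Minimum tax:
  Adjusted income: 255,100 + 11,000 + 41,200 = 307,300
  Less exemption 35,000 → base 272,300
  272,300 × 24% = 65,352

Standard income tax:
  69,000 × 7% = 4,830
  125,000 × 18% = 22,500
  61,100 × 32% = 19,552
  → 46,882

Excess of minimum tax over standard income tax: 65,352 − 46,882 = 18,470.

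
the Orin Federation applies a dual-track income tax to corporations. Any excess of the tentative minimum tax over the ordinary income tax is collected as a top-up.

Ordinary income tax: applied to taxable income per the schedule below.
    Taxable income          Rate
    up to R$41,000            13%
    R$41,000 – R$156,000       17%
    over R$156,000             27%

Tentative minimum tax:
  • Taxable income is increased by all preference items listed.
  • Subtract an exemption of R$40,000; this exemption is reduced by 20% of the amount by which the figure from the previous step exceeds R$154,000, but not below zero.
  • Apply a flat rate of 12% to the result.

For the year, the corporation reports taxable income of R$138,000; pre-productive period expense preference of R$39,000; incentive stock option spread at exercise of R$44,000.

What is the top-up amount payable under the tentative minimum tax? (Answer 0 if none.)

Ordinary income tax:
  R$41,000 × 13% = R$5,330
  R$97,000 × 17% = R$16,490
  → R$21,820

Tentative minimum tax:
  Adjusted income: R$138,000 + R$39,000 + R$44,000 = R$221,000
  Exemption: R$40,000 − 20% × (R$221,000 − R$154,000) = R$40,000 − R$13,400 = R$26,600
  Base: R$221,000 − R$26,600 = R$194,400
  R$194,400 × 12% = R$23,328

Excess of tentative minimum tax over ordinary income tax: R$23,328 − R$21,820 = R$1,508.

R$1,508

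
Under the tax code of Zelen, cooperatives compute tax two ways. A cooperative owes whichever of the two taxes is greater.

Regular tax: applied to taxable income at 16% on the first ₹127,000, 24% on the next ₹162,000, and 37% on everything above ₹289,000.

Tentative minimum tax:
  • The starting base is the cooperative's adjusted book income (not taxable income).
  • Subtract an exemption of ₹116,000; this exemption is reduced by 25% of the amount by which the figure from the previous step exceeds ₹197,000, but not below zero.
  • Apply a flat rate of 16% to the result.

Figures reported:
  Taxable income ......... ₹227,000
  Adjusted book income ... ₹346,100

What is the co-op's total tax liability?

₹44,320

Tentative minimum tax:
  Base (adjusted book income): ₹346,100
  Exemption: ₹116,000 − 25% × (₹346,100 − ₹197,000) = ₹116,000 − ₹37,275 = ₹78,725
  Base: ₹346,100 − ₹78,725 = ₹267,375
  ₹267,375 × 16% = ₹42,780

Regular tax:
  ₹127,000 × 16% = ₹20,320
  ₹100,000 × 24% = ₹24,000
  → ₹44,320

₹44,320 > ₹42,780, so the regular tax governs.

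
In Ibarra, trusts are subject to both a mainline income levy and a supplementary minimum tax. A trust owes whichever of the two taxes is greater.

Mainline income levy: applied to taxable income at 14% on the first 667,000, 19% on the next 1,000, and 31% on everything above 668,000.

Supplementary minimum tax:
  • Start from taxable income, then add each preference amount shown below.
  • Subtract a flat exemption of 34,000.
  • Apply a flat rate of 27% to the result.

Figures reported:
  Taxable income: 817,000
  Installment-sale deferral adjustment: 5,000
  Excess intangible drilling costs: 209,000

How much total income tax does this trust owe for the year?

Supplementary minimum tax:
  Adjusted income: 817,000 + 5,000 + 209,000 = 1,031,000
  Less exemption 34,000 → base 997,000
  997,000 × 27% = 269,190

Mainline income levy:
  667,000 × 14% = 93,380
  1,000 × 19% = 190
  149,000 × 31% = 46,190
  → 139,760

269,190 > 139,760, so the supplementary minimum tax is the binding amount.

269,190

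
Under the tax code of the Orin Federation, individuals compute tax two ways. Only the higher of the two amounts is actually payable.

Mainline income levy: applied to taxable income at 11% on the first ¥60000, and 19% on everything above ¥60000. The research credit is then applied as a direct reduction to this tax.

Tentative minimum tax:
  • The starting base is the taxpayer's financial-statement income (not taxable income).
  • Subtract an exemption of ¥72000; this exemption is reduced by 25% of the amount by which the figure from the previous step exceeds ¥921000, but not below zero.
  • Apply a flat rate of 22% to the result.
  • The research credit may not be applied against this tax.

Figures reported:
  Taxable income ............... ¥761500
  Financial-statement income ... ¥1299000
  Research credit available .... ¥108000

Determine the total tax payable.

¥285780

Tentative minimum tax:
  Base (financial-statement income): ¥1299000
  Exemption: 25% × (¥1299000 − ¥921000) = ¥94500 ≥ ¥72000, so the exemption is fully phased out
  Base: ¥1299000 − ¥0 = ¥1299000
  ¥1299000 × 22% = ¥285780

Mainline income levy:
  ¥60000 × 11% = ¥6600
  ¥701500 × 19% = ¥133285
  → ¥139885
  Less research credit ¥108000 → ¥31885

¥285780 > ¥31885, so the tentative minimum tax is the binding amount.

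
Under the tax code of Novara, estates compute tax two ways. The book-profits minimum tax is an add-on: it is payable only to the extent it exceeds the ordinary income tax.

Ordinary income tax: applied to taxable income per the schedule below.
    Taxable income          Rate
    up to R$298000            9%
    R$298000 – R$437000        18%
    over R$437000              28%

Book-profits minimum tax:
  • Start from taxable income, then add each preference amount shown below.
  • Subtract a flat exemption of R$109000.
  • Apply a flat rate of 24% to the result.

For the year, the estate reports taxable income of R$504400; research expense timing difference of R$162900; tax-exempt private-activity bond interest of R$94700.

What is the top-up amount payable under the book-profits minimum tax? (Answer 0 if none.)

R$86008

Book-profits minimum tax:
  Adjusted income: R$504400 + R$162900 + R$94700 = R$762000
  Less exemption R$109000 → base R$653000
  R$653000 × 24% = R$156720

Ordinary income tax:
  R$298000 × 9% = R$26820
  R$139000 × 18% = R$25020
  R$67400 × 28% = R$18872
  → R$70712

Excess of book-profits minimum tax over ordinary income tax: R$156720 − R$70712 = R$86008.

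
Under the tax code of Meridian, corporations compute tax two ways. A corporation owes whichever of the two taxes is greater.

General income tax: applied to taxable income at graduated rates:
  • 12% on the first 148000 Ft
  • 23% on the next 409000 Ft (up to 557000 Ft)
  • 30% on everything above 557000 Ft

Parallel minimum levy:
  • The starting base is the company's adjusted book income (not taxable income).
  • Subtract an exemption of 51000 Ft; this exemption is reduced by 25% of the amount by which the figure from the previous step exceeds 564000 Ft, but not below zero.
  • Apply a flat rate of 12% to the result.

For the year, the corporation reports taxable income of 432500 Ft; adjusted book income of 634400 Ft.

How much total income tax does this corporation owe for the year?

Parallel minimum levy:
  Base (adjusted book income): 634400 Ft
  Exemption: 51000 Ft − 25% × (634400 Ft − 564000 Ft) = 51000 Ft − 17600 Ft = 33400 Ft
  Base: 634400 Ft − 33400 Ft = 601000 Ft
  601000 Ft × 12% = 72120 Ft

General income tax:
  148000 Ft × 12% = 17760 Ft
  284500 Ft × 23% = 65435 Ft
  → 83195 Ft

83195 Ft > 72120 Ft, so the general income tax governs.

83195 Ft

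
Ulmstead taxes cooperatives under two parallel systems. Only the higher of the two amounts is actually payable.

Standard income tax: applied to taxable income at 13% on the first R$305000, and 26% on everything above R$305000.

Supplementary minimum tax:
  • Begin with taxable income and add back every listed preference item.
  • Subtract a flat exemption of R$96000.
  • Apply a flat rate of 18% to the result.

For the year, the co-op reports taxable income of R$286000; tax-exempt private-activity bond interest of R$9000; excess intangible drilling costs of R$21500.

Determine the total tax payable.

Standard income tax:
  R$286000 × 13% = R$37180

Supplementary minimum tax:
  Adjusted income: R$286000 + R$9000 + R$21500 = R$316500
  Less exemption R$96000 → base R$220500
  R$220500 × 18% = R$39690

R$39690 > R$37180, so the supplementary minimum tax is the binding amount.

R$39690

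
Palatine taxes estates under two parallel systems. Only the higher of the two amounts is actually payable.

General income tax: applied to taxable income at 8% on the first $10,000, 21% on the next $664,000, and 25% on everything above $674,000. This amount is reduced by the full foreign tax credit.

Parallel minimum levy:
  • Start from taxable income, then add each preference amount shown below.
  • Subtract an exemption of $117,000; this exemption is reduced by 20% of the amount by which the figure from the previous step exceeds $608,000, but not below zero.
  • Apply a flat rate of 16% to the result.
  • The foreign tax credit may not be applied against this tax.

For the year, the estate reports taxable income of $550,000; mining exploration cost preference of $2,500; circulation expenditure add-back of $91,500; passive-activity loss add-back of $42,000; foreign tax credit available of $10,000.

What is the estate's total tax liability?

$104,200

General income tax:
  $10,000 × 8% = $800
  $540,000 × 21% = $113,400
  → $114,200
  Less foreign tax credit $10,000 → $104,200

Parallel minimum levy:
  Adjusted income: $550,000 + $2,500 + $91,500 + $42,000 = $686,000
  Exemption: $117,000 − 20% × ($686,000 − $608,000) = $117,000 − $15,600 = $101,400
  Base: $686,000 − $101,400 = $584,600
  $584,600 × 16% = $93,536

$104,200 > $93,536, so the general income tax governs.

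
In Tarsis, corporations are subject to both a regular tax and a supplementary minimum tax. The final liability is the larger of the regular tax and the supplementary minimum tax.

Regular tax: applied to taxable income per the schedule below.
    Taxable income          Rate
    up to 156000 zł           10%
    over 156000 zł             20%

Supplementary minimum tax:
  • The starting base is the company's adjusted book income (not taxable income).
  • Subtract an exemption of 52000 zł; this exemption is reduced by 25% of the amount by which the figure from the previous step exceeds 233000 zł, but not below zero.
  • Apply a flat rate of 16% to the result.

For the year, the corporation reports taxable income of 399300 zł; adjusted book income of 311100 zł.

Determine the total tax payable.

Supplementary minimum tax:
  Base (adjusted book income): 311100 zł
  Exemption: 52000 zł − 25% × (311100 zł − 233000 zł) = 52000 zł − 19525 zł = 32475 zł
  Base: 311100 zł − 32475 zł = 278625 zł
  278625 zł × 16% = 44580 zł

Regular tax:
  156000 zł × 10% = 15600 zł
  243300 zł × 20% = 48660 zł
  → 64260 zł

64260 zł > 44580 zł, so the regular tax governs.

64260 zł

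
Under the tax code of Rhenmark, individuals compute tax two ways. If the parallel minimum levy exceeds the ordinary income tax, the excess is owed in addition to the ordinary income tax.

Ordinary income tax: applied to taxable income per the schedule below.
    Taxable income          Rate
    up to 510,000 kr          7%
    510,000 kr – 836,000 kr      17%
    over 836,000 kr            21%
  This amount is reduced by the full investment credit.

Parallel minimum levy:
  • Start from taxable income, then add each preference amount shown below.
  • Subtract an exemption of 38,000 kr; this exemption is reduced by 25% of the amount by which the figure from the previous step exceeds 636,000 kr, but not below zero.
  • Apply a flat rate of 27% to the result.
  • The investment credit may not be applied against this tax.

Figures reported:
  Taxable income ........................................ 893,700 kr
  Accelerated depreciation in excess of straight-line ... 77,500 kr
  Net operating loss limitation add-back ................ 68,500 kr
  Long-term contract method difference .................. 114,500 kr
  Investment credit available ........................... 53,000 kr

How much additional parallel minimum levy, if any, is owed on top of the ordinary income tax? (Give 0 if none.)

Parallel minimum levy:
  Adjusted income: 893,700 kr + 77,500 kr + 68,500 kr + 114,500 kr = 1,154,200 kr
  Exemption: 25% × (1,154,200 kr − 636,000 kr) = 129,550 kr ≥ 38,000 kr, so the exemption is fully phased out
  Base: 1,154,200 kr − 0 kr = 1,154,200 kr
  1,154,200 kr × 27% = 311,634 kr

Ordinary income tax:
  510,000 kr × 7% = 35,700 kr
  326,000 kr × 17% = 55,420 kr
  57,700 kr × 21% = 12,117 kr
  → 103,237 kr
  Less investment credit 53,000 kr → 50,237 kr

Excess of parallel minimum levy over ordinary income tax: 311,634 kr − 50,237 kr = 261,397 kr.

261,397 kr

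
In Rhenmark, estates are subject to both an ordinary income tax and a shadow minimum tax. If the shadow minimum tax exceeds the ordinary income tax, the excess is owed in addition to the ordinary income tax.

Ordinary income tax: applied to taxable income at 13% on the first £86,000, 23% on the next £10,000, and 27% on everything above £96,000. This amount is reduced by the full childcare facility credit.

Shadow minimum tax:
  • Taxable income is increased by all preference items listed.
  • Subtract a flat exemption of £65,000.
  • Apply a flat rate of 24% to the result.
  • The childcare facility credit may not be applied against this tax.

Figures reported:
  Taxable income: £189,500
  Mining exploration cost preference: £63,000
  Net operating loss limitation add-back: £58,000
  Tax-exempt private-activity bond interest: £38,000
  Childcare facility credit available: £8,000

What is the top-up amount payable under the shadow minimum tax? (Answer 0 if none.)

£37,315

Ordinary income tax:
  £86,000 × 13% = £11,180
  £10,000 × 23% = £2,300
  £93,500 × 27% = £25,245
  → £38,725
  Less childcare facility credit £8,000 → £30,725

Shadow minimum tax:
  Adjusted income: £189,500 + £63,000 + £58,000 + £38,000 = £348,500
  Less exemption £65,000 → base £283,500
  £283,500 × 24% = £68,040

Excess of shadow minimum tax over ordinary income tax: £68,040 − £30,725 = £37,315.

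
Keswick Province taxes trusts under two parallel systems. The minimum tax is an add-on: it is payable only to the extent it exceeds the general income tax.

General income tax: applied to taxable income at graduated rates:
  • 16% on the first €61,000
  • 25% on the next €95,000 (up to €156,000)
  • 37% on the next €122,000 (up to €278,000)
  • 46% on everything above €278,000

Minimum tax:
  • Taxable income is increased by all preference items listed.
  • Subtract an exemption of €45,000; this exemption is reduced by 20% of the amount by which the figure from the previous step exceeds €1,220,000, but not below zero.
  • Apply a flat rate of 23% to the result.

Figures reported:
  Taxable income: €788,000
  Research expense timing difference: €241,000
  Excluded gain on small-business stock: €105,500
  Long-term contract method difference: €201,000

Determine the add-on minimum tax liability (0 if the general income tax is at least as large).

€0

General income tax:
  €61,000 × 16% = €9,760
  €95,000 × 25% = €23,750
  €122,000 × 37% = €45,140
  €510,000 × 46% = €234,600
  → €313,250

Minimum tax:
  Adjusted income: €788,000 + €241,000 + €105,500 + €201,000 = €1,335,500
  Exemption: €45,000 − 20% × (€1,335,500 − €1,220,000) = €45,000 − €23,100 = €21,900
  Base: €1,335,500 − €21,900 = €1,313,600
  €1,313,600 × 23% = €302,128

€302,128 ≤ €313,250, so no add-on is due.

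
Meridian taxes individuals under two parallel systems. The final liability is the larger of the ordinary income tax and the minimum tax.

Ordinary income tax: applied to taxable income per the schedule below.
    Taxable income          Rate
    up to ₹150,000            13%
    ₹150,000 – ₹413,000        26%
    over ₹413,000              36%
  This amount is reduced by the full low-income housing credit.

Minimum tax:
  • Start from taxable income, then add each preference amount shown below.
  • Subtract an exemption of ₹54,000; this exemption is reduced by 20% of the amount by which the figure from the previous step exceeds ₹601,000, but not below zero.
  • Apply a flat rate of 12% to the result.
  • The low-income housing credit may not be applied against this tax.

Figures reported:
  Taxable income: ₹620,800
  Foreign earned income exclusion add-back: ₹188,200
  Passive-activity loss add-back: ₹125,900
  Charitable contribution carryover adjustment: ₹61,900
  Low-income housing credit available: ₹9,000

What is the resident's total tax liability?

Ordinary income tax:
  ₹150,000 × 13% = ₹19,500
  ₹263,000 × 26% = ₹68,380
  ₹207,800 × 36% = ₹74,808
  → ₹162,688
  Less low-income housing credit ₹9,000 → ₹153,688

Minimum tax:
  Adjusted income: ₹620,800 + ₹188,200 + ₹125,900 + ₹61,900 = ₹996,800
  Exemption: 20% × (₹996,800 − ₹601,000) = ₹79,160 ≥ ₹54,000, so the exemption is fully phased out
  Base: ₹996,800 − ₹0 = ₹996,800
  ₹996,800 × 12% = ₹119,616

₹153,688 > ₹119,616, so the ordinary income tax governs.

₹153,688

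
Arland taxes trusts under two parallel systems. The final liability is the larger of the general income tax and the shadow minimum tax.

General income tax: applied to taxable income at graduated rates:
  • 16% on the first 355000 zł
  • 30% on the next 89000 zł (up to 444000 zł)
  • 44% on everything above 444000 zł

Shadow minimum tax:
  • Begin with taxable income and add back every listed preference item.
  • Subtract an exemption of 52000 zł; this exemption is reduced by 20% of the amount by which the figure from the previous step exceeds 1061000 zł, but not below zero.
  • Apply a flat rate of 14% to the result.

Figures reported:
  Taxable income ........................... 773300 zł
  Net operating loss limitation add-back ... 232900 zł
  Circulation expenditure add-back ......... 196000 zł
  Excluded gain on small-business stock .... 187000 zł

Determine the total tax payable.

228392 zł

Shadow minimum tax:
  Adjusted income: 773300 zł + 232900 zł + 196000 zł + 187000 zł = 1389200 zł
  Exemption: 20% × (1389200 zł − 1061000 zł) = 65640 zł ≥ 52000 zł, so the exemption is fully phased out
  Base: 1389200 zł − 0 zł = 1389200 zł
  1389200 zł × 14% = 194488 zł

General income tax:
  355000 zł × 16% = 56800 zł
  89000 zł × 30% = 26700 zł
  329300 zł × 44% = 144892 zł
  → 228392 zł

228392 zł > 194488 zł, so the general income tax governs.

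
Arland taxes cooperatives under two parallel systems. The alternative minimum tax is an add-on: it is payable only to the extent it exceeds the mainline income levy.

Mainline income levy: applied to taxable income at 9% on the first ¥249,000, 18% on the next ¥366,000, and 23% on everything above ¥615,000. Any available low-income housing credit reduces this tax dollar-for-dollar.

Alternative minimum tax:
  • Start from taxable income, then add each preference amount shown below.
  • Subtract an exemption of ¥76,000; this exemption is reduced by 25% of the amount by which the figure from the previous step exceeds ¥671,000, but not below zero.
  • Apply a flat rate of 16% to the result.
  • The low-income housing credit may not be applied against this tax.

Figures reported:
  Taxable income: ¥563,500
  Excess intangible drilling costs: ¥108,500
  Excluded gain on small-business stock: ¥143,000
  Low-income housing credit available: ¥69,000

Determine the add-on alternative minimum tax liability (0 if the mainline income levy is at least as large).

¥113,980

Mainline income levy:
  ¥249,000 × 9% = ¥22,410
  ¥314,500 × 18% = ¥56,610
  → ¥79,020
  Less low-income housing credit ¥69,000 → ¥10,020

Alternative minimum tax:
  Adjusted income: ¥563,500 + ¥108,500 + ¥143,000 = ¥815,000
  Exemption: ¥76,000 − 25% × (¥815,000 − ¥671,000) = ¥76,000 − ¥36,000 = ¥40,000
  Base: ¥815,000 − ¥40,000 = ¥775,000
  ¥775,000 × 16% = ¥124,000

Excess of alternative minimum tax over mainline income levy: ¥124,000 − ¥10,020 = ¥113,980.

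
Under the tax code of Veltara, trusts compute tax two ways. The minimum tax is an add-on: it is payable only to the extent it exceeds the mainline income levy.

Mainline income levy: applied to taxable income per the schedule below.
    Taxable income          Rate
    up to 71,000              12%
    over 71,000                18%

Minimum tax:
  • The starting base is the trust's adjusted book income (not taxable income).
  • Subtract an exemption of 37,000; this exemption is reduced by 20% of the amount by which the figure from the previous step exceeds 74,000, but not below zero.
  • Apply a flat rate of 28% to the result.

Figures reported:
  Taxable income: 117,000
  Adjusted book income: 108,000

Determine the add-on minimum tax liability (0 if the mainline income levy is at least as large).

Minimum tax:
  Base (adjusted book income): 108,000
  Exemption: 37,000 − 20% × (108,000 − 74,000) = 37,000 − 6,800 = 30,200
  Base: 108,000 − 30,200 = 77,800
  77,800 × 28% = 21,784

Mainline income levy:
  71,000 × 12% = 8,520
  46,000 × 18% = 8,280
  → 16,800

Excess of minimum tax over mainline income levy: 21,784 − 16,800 = 4,984.

4,984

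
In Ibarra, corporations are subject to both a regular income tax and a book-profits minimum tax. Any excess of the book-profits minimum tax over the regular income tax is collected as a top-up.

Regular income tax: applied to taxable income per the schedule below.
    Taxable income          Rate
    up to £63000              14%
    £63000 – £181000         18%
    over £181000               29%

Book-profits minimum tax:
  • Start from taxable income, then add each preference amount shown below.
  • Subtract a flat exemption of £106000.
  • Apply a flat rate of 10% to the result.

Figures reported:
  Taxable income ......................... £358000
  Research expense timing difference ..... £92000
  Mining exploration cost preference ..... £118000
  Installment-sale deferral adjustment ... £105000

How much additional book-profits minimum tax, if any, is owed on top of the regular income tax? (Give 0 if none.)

Regular income tax:
  £63000 × 14% = £8820
  £118000 × 18% = £21240
  £177000 × 29% = £51330
  → £81390

Book-profits minimum tax:
  Adjusted income: £358000 + £92000 + £118000 + £105000 = £673000
  Less exemption £106000 → base £567000
  £567000 × 10% = £56700

£56700 ≤ £81390, so no add-on is due.

£0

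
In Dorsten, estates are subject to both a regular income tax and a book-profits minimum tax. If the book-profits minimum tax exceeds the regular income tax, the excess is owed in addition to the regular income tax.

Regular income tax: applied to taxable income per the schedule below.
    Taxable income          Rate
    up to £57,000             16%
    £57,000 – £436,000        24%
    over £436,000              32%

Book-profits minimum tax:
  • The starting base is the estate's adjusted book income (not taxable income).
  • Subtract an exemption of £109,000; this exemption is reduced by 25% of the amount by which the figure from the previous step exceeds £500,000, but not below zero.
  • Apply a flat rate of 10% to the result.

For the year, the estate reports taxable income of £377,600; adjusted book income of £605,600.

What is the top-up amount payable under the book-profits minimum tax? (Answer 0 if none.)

£0

Book-profits minimum tax:
  Base (adjusted book income): £605,600
  Exemption: £109,000 − 25% × (£605,600 − £500,000) = £109,000 − £26,400 = £82,600
  Base: £605,600 − £82,600 = £523,000
  £523,000 × 10% = £52,300

Regular income tax:
  £57,000 × 16% = £9,120
  £320,600 × 24% = £76,944
  → £86,064

£52,300 ≤ £86,064, so no add-on is due.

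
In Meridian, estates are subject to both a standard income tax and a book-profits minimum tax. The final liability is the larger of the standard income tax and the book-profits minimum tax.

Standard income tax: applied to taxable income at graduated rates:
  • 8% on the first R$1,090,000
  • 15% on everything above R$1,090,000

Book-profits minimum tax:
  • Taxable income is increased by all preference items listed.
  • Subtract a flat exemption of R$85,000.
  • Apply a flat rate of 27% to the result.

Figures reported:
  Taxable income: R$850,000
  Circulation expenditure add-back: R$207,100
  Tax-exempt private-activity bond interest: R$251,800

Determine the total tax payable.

Standard income tax:
  R$850,000 × 8% = R$68,000

Book-profits minimum tax:
  Adjusted income: R$850,000 + R$207,100 + R$251,800 = R$1,308,900
  Less exemption R$85,000 → base R$1,223,900
  R$1,223,900 × 27% = R$330,453

R$330,453 > R$68,000, so the book-profits minimum tax is the binding amount.

R$330,453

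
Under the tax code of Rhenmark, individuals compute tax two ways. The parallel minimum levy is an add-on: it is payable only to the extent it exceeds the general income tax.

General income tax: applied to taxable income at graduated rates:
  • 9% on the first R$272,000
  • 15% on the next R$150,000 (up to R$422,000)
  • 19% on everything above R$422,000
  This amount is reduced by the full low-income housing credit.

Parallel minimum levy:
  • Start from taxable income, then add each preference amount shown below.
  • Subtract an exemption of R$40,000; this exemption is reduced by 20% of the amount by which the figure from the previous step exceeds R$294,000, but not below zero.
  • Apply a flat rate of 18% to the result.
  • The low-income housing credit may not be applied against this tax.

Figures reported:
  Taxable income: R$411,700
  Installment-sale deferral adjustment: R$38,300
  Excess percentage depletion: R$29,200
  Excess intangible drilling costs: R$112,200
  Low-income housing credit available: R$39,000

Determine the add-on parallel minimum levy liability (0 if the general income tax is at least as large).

General income tax:
  R$272,000 × 9% = R$24,480
  R$139,700 × 15% = R$20,955
  → R$45,435
  Less low-income housing credit R$39,000 → R$6,435

Parallel minimum levy:
  Adjusted income: R$411,700 + R$38,300 + R$29,200 + R$112,200 = R$591,400
  Exemption: 20% × (R$591,400 − R$294,000) = R$59,480 ≥ R$40,000, so the exemption is fully phased out
  Base: R$591,400 − R$0 = R$591,400
  R$591,400 × 18% = R$106,452

Excess of parallel minimum levy over general income tax: R$106,452 − R$6,435 = R$100,017.

R$100,017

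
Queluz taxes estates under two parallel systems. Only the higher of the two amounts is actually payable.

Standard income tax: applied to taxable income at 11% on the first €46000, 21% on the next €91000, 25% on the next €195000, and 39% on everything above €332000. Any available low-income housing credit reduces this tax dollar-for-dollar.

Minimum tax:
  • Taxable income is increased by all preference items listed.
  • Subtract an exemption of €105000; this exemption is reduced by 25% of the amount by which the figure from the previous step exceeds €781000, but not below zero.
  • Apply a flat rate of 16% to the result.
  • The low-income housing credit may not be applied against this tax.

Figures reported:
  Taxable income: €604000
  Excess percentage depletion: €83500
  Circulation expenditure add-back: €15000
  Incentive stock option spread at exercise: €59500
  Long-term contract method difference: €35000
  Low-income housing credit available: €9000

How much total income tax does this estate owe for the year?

€170000

Minimum tax:
  Adjusted income: €604000 + €83500 + €15000 + €59500 + €35000 = €797000
  Exemption: €105000 − 25% × (€797000 − €781000) = €105000 − €4000 = €101000
  Base: €797000 − €101000 = €696000
  €696000 × 16% = €111360

Standard income tax:
  €46000 × 11% = €5060
  €91000 × 21% = €19110
  €195000 × 25% = €48750
  €272000 × 39% = €106080
  → €179000
  Less low-income housing credit €9000 → €170000

€170000 > €111360, so the standard income tax governs.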